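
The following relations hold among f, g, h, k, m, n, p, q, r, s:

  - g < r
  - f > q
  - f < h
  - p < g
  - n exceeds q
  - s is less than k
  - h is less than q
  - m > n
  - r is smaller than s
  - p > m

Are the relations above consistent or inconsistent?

inconsistent

We have q < f stated directly, yet also f < h < q by chaining the others — so f < q. Contradiction.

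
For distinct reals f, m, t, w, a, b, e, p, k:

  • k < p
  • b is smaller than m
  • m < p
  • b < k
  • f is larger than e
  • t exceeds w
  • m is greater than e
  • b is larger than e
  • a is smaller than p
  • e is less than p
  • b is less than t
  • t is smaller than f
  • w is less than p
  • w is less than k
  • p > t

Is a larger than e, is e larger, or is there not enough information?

undetermined

Following every chain through e: above e we get b, k, t, m, f, p.
a is not reached, and no chain runs the other way from a to e.
So the given relations leave the order of e and a undetermined.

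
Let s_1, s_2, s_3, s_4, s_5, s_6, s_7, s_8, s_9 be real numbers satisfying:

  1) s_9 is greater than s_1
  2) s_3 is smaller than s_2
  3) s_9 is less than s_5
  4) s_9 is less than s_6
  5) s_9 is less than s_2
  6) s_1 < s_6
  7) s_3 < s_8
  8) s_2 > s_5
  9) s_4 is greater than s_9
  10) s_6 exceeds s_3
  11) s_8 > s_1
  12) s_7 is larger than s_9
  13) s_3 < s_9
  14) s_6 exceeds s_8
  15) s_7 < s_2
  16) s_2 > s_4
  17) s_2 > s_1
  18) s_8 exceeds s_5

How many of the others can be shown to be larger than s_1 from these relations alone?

7

From s_1 the given relations immediately reach s_9, s_8, s_2, s_6.
From those, s_7, s_5, s_4 — 7 in total.
No other element is forced above s_1 by the given relations, so the count is 7.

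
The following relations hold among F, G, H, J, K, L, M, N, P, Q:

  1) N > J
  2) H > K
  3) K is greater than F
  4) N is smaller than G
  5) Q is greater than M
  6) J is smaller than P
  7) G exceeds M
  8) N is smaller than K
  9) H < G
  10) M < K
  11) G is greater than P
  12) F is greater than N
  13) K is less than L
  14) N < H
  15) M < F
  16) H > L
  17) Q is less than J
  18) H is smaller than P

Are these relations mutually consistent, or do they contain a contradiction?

The single ordering M < Q < J < N < F < K < L < H < P < G satisfies every listed relation, so no contradiction arises.

consistent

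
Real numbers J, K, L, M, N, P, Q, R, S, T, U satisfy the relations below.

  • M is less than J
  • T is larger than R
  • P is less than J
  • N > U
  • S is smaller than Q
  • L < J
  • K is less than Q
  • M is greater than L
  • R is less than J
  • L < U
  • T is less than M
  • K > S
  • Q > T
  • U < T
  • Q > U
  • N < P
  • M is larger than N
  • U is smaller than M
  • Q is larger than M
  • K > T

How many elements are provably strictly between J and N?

2

The relations place N below J. An element lies strictly between them when it is forced above N and also forced below J.
Above N: {P, M, Q}. Below J: {L, U, P, R, T, M}.
Intersection: {P, M} — 2.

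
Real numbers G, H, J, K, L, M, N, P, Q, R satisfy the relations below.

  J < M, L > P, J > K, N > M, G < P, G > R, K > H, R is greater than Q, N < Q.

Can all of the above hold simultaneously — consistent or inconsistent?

consistent

The single ordering H < K < J < M < N < Q < R < G < P < L satisfies every listed relation, so no contradiction arises.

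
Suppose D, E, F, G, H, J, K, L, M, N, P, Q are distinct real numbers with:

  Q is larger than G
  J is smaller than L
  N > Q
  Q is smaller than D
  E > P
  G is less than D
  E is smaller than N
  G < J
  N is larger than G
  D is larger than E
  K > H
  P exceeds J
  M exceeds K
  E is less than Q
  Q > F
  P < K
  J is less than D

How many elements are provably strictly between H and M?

1

Chaining upward from H reaches: K.
Chaining downward from M reaches: G, J, P, K.
Strictly between H and M are those in both lists: K — 1 element.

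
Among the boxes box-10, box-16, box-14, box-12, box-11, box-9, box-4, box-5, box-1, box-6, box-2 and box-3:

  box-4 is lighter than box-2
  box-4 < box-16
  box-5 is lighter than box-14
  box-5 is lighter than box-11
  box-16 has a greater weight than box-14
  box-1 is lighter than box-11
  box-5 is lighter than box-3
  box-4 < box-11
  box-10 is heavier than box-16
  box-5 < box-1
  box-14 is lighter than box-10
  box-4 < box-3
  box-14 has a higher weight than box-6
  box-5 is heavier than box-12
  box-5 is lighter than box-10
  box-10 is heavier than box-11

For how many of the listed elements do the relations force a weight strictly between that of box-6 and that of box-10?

Chaining upward from box-6 reaches: box-14, box-16.
Chaining downward from box-10 reaches: box-4, box-12, box-5, box-1, box-11, box-14, box-16.
Strictly between box-6 and box-10 are those in both lists: box-14, box-16 — 2 elements.

2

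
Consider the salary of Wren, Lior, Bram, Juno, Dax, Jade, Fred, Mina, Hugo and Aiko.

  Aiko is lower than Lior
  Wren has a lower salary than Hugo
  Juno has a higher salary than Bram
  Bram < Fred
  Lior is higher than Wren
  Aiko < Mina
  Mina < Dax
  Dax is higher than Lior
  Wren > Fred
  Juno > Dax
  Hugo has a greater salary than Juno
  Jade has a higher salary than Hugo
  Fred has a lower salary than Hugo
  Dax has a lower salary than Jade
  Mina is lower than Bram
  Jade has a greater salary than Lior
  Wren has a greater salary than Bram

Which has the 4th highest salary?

Dax

Piecing the relations together gives one ordering: Aiko < Mina < Bram < Fred < Wren < Lior < Dax < Juno < Hugo < Jade.
The 4th largest is Dax.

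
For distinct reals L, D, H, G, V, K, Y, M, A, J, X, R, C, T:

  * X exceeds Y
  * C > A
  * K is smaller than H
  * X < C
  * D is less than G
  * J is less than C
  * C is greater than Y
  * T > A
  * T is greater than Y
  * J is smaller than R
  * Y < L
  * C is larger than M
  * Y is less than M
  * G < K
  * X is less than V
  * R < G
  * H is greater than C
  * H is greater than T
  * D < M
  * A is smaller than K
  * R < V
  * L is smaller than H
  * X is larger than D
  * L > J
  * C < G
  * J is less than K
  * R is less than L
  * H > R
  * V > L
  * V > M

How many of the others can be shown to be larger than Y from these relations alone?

9

Directly above Y: M, X, C, T, L.
One step further: G, V, H (8 so far).
One step further: K (9 so far).
No other element is forced above Y by the given relations, so the count is 9.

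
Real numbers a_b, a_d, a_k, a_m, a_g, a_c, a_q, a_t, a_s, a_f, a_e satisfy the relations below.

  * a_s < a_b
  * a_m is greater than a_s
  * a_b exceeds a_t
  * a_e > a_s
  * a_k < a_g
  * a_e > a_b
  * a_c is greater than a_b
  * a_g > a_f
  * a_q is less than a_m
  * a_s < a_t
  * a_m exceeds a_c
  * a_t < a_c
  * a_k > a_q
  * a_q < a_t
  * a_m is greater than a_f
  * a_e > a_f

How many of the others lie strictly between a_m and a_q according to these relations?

Chaining upward from a_q reaches: a_k, a_g, a_t, a_b, a_e, a_c.
Chaining downward from a_m reaches: a_f, a_s, a_t, a_b, a_c.
Strictly between a_q and a_m are those in both lists: a_t, a_b, a_c — 3 elements.

3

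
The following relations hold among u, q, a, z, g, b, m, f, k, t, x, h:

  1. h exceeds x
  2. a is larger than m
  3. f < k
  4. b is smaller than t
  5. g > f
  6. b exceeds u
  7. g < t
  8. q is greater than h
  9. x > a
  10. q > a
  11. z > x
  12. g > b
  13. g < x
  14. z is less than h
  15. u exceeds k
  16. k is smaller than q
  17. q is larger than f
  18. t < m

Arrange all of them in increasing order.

Each adjacent pair is fixed by a given relation: f < k; k < u; u < b; b < g; g < t; t < m; m < a; a < x; x < z; z < h; h < q. Chaining them end to end gives the full order.

f < k < u < b < g < t < m < a < x < z < h < q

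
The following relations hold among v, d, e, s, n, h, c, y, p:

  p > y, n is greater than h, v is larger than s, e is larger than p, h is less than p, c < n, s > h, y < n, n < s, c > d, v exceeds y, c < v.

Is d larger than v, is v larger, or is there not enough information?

v

d < c and c < n give d < n.
With n < s: d < c < n < s.
Then s < v extends the chain to v.
So v is larger.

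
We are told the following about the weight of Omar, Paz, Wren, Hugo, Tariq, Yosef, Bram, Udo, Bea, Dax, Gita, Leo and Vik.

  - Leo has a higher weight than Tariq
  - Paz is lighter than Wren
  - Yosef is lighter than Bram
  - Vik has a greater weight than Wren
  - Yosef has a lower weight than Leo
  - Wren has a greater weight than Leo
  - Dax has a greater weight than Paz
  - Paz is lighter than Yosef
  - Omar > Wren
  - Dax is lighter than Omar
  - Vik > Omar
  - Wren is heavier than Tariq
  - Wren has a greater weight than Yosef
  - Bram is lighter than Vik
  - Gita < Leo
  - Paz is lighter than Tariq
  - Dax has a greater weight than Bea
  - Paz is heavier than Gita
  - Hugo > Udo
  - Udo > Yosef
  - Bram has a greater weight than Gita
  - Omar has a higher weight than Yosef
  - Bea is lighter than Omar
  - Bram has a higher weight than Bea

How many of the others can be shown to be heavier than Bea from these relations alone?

The elements the relations force above Bea are Dax, Bram, Omar, Vik — no chain reaches any other.
That is 4.

4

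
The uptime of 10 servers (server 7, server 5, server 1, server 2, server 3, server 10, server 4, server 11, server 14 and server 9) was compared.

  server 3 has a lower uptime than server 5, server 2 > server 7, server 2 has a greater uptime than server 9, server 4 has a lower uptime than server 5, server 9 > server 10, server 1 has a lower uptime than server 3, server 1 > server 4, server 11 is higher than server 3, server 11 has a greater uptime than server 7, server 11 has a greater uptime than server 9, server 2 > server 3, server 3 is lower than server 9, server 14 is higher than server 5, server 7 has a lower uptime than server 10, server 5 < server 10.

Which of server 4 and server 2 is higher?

server 4 < server 1 and server 1 < server 3 give server 4 < server 3.
Then server 3 < server 5 extends the chain to server 5.
Then server 5 < server 10 extends the chain to server 10.
Then server 10 < server 9 extends the chain to server 9.
With server 9 < server 2: server 4 < server 1 < server 3 < server 5 < server 10 < server 9 < server 2.
So server 4 < server 2; server 2 is the higher of the two.

server 2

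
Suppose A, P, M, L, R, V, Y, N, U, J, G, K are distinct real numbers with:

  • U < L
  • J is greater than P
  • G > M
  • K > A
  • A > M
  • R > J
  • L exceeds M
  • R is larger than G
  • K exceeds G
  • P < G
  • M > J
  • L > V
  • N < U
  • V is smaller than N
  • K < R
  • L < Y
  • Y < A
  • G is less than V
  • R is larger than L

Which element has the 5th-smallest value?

V

The consecutive relations fix a unique order: P < J < M < G < V < N < U < L < Y < A < K < R.
The 5th smallest is V.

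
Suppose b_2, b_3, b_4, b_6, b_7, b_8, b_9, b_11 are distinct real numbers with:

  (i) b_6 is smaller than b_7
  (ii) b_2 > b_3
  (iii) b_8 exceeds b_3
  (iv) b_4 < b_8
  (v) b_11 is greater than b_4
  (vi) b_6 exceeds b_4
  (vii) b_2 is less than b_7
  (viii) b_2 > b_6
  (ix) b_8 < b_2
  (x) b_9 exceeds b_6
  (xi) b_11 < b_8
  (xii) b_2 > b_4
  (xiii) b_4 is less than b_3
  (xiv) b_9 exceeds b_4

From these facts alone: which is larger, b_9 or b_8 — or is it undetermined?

Following every chain through b_9: below b_9 we get b_4, b_6.
b_8 is not reached, and no chain runs the other way from b_8 to b_9.
So the given relations leave the order of b_9 and b_8 undetermined.

undetermined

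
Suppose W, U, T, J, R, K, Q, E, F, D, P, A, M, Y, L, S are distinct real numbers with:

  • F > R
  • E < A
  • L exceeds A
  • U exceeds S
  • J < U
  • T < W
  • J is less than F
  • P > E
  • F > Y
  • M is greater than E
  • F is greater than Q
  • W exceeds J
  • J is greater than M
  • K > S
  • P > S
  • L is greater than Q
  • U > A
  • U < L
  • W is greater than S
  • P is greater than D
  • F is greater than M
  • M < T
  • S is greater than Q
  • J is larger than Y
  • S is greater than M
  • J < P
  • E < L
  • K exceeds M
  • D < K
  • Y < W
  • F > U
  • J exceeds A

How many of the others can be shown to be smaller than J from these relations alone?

4

The elements the relations force below J are E, Y, M, A — no chain reaches any other.
That is 4.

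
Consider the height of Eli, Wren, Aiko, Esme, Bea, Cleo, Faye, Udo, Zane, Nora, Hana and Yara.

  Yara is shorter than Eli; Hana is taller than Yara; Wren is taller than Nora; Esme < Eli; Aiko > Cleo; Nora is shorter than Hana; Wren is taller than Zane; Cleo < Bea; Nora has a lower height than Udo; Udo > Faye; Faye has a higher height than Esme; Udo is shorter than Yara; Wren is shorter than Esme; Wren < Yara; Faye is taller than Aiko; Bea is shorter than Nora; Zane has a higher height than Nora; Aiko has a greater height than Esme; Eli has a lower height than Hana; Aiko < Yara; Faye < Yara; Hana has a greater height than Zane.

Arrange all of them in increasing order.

Cleo < Bea < Nora < Zane < Wren < Esme < Aiko < Faye < Udo < Yara < Eli < Hana

Nothing is placed below Cleo, so it is least; from there Cleo < Bea; Bea < Nora; Nora < Zane; Zane < Wren; Wren < Esme; Esme < Aiko; Aiko < Faye; Faye < Udo; Udo < Yara; Yara < Eli; Eli < Hana, each given directly.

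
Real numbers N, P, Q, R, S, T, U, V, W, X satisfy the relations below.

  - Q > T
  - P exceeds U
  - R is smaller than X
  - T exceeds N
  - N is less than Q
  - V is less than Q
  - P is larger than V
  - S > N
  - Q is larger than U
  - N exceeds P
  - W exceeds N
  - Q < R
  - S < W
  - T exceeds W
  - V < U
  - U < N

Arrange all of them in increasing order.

V < U < P < N < S < W < T < Q < R < X

The consecutive links are each given: V < U; U < P; P < N; N < S; S < W; W < T; T < Q; Q < R; R < X.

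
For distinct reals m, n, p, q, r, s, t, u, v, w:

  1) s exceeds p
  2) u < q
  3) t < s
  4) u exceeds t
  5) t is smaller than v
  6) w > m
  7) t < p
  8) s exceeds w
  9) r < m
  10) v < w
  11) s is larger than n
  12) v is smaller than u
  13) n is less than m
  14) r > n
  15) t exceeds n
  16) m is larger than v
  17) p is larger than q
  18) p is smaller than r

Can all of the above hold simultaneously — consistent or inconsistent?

consistent

Every relation is compatible with n < t < v < u < q < p < r < m < w < s; the set is consistent.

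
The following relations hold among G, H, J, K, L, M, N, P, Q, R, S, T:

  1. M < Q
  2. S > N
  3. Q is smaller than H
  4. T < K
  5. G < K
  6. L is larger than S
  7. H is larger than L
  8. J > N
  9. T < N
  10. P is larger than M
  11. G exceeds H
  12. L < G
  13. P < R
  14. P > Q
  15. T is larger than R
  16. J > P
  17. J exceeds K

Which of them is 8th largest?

T

The consecutive relations fix a unique order: M < Q < P < R < T < N < S < L < H < G < K < J.
Counting 8 from the largest end gives T.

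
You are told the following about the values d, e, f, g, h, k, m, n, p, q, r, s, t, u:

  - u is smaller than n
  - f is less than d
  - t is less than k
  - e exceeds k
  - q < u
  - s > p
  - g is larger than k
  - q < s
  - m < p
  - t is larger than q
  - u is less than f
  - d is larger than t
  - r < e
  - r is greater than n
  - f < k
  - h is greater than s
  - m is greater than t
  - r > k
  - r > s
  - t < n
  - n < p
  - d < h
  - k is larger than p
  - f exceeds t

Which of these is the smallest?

q

t is not least since q < t; m is not least since t < m; u is not least since q < u; n is not least since u < n; p is not least since m < p; f is not least since t < f; s is not least since p < s; k is not least since f < k; d is not least since t < d; r is not least since s < r; h is not least since d < h; g is not least since k < g; e is not least since r < e.
Only q has nothing below it, so q is the smallest.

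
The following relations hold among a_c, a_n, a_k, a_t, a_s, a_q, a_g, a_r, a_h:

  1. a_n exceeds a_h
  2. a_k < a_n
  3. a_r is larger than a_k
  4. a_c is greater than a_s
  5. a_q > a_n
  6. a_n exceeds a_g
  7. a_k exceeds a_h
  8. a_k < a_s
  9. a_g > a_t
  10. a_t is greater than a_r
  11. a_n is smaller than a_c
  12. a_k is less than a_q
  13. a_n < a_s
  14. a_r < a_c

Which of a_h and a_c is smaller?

a_h

The relevant relations are a_h < a_k; a_k < a_r; a_r < a_t; a_t < a_g; a_g < a_n; a_n < a_s; a_s < a_c.
Together: a_h < a_k < a_r < a_t < a_g < a_n < a_s < a_c.
So a_h < a_c; a_h is the smaller of the two.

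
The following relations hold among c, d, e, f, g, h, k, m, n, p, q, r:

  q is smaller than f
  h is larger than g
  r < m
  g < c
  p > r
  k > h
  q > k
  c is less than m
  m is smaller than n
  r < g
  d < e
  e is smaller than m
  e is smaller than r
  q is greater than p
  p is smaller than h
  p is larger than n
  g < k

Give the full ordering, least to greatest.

d < e < r < g < c < m < n < p < h < k < q < f

Nothing is placed below d, so it is least; from there d < e; e < r; r < g; g < c; c < m; m < n; n < p; p < h; h < k; k < q; q < f, each given directly.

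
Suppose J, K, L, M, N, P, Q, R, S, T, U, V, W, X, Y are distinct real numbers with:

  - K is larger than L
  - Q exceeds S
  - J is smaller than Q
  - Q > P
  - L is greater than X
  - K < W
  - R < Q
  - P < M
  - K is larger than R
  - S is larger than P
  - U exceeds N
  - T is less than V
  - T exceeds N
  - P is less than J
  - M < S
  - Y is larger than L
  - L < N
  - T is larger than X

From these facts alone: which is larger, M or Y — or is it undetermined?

Following every chain through M: above M we get S, Q; below M we get P.
Y is not reached, and no chain runs the other way from Y to M.
So the given relations leave the order of M and Y undetermined.

undetermined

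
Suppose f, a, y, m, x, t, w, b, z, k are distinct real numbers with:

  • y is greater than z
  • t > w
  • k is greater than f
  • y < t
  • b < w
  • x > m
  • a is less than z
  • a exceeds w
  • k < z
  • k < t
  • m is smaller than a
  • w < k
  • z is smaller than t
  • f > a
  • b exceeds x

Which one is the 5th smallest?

The consecutive relations fix a unique order: m < x < b < w < a < f < k < z < y < t.
Counting 5 from the smallest end gives a.

a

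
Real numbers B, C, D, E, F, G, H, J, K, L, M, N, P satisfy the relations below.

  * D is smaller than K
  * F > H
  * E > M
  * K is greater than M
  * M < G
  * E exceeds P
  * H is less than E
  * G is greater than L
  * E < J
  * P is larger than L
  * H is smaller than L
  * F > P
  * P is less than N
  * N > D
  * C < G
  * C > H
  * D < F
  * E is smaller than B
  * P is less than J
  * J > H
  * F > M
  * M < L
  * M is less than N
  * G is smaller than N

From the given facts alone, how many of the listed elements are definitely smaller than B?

5

From B the given relations immediately reach E.
From those, M, H, P — 4 in total.
From those, L — 5 in total.
Nothing else is reachable below B; 5 in all.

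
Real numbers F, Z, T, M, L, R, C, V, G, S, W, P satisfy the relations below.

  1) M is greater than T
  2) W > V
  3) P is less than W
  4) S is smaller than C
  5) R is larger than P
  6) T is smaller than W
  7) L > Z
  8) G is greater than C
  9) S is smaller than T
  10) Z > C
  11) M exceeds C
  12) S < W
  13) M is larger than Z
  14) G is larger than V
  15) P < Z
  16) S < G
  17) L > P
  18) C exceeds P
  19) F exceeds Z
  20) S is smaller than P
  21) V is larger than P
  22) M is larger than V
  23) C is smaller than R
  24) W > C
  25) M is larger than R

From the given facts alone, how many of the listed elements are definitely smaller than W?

From W the given relations immediately reach S, P, C, V, T.
No other element is forced below W by the given relations, so the count is 5.

5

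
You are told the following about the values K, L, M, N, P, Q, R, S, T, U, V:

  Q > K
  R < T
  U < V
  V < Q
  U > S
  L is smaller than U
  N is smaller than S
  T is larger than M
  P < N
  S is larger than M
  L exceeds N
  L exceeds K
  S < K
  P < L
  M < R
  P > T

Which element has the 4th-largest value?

L

The consecutive relations fix a unique order: M < R < T < P < N < S < K < L < U < V < Q.
The 4th largest is L.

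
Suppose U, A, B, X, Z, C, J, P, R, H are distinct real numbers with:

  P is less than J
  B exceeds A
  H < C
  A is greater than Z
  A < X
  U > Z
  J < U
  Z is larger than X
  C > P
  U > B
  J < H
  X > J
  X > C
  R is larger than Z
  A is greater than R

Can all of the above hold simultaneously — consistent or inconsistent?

We have A < X stated directly, yet also X < Z < R < A by chaining the others — so X < A. Contradiction.

inconsistent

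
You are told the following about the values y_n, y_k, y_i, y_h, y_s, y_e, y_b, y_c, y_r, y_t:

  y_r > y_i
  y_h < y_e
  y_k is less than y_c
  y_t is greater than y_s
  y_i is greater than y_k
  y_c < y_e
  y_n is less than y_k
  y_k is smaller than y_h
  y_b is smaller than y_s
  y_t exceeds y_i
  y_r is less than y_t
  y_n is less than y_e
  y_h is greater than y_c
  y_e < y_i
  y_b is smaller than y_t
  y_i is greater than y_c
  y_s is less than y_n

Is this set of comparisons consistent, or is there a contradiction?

consistent

The single ordering y_b < y_s < y_n < y_k < y_c < y_h < y_e < y_i < y_r < y_t satisfies every listed relation, so no contradiction arises.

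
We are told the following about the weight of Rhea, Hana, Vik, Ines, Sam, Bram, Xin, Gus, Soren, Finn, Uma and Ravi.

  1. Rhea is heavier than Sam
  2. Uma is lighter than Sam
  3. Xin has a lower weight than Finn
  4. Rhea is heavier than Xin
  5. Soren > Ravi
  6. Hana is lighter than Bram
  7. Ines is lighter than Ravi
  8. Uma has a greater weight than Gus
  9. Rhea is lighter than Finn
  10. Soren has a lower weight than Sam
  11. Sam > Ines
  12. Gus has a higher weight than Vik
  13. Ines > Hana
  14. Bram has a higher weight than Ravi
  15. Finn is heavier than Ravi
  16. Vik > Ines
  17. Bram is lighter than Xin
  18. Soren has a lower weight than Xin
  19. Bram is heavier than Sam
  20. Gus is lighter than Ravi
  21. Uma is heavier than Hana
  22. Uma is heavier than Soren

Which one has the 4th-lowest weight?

Gus

The consecutive relations fix a unique order: Hana < Ines < Vik < Gus < Ravi < Soren < Uma < Sam < Bram < Xin < Rhea < Finn.
The 4th smallest is Gus.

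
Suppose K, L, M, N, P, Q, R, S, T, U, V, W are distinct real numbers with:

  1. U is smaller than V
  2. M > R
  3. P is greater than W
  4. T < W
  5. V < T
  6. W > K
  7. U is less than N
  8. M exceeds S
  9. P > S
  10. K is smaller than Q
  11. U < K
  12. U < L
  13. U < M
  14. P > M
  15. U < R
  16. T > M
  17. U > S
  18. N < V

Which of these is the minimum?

S

Chaining upward from S: directly above it, U, M, P; then N, K, R, V, T, L; then W, Q.
That covers every other element, and nothing is given below S, so S is the minimum.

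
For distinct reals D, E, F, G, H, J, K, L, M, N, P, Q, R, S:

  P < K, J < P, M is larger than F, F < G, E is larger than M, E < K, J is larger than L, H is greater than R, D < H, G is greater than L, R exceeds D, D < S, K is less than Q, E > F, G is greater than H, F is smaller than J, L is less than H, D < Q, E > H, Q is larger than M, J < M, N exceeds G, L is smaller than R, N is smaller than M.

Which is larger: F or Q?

Q

The relevant relations are F < G; G < N; N < M; M < E; E < K; K < Q.
Together: F < G < N < M < E < K < Q.
So F < Q; Q is the larger of the two.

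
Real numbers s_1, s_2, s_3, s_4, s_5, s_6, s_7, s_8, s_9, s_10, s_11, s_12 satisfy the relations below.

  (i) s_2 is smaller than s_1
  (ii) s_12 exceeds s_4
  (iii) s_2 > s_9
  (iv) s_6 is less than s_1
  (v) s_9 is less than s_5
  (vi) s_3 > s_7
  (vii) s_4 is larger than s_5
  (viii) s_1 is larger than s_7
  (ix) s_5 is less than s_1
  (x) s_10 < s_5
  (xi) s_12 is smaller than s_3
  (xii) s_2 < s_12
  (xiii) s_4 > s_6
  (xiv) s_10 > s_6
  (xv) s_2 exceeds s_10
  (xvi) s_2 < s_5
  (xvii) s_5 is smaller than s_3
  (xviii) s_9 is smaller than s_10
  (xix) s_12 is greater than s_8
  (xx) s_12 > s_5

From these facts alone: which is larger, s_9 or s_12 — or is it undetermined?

s_12

s_9 < s_10 < s_2 < s_5 < s_4 < s_12, by transitivity through s_10, s_2, s_5, s_4.
So s_12 is larger.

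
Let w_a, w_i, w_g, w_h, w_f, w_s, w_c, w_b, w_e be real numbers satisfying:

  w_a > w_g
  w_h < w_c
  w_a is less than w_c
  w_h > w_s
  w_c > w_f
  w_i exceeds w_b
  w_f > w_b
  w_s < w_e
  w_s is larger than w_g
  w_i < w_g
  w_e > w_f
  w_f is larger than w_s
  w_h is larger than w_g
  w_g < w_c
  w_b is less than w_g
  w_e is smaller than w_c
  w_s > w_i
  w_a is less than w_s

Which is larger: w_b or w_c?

w_c

w_b < w_i and w_i < w_g give w_b < w_g.
Then w_g < w_a extends the chain to w_a.
With w_a < w_s: w_b < w_i < w_g < w_a < w_s.
With w_s < w_f: w_b < w_i < w_g < w_a < w_s < w_f.
Then w_f < w_e extends the chain to w_e.
Then w_e < w_c extends the chain to w_c.
So w_b < w_c; w_c is the larger of the two.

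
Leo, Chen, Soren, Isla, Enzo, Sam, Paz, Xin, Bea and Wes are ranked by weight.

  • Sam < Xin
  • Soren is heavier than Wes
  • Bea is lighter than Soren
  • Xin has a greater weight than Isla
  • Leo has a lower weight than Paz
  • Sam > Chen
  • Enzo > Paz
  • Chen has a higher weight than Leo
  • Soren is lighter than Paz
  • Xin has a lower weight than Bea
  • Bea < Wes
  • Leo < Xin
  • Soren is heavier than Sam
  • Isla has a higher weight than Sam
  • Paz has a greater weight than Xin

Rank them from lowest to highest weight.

Leo < Chen < Sam < Isla < Xin < Bea < Wes < Soren < Paz < Enzo

Nothing is placed below Leo, so it is least; from there Leo < Chen; Chen < Sam; Sam < Isla; Isla < Xin; Xin < Bea; Bea < Wes; Wes < Soren; Soren < Paz; Paz < Enzo, each given directly.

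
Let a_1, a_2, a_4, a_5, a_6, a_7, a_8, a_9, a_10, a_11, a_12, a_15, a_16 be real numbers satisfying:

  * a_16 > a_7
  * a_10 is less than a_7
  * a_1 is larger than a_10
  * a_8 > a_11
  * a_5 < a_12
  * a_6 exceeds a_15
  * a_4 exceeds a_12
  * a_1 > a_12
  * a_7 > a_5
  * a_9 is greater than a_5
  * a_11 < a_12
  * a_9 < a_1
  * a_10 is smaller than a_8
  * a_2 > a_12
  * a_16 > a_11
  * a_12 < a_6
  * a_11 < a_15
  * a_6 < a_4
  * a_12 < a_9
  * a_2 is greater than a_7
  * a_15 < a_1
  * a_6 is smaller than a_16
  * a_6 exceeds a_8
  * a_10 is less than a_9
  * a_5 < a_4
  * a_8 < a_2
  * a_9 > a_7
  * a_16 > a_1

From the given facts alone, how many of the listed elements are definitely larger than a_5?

8

From a_5 the given relations immediately reach a_7, a_12, a_4, a_9.
From those, a_6, a_1, a_2, a_16 — 8 in total.
No other element is forced above a_5 by the given relations, so the count is 8.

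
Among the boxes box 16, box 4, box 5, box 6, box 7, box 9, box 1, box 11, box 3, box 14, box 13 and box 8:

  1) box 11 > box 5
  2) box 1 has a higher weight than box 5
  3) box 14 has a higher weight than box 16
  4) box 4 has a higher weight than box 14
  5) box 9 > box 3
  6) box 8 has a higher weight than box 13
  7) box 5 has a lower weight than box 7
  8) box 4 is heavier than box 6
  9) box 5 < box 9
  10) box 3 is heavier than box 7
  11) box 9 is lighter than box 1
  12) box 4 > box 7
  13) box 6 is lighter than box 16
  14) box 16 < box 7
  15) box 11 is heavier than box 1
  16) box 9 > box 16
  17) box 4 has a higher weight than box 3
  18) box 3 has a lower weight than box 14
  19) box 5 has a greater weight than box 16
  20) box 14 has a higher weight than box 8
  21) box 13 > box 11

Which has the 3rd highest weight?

The consecutive relations fix a unique order: box 6 < box 16 < box 5 < box 7 < box 3 < box 9 < box 1 < box 11 < box 13 < box 8 < box 14 < box 4.
Counting 3 from the largest end gives box 8.

box 8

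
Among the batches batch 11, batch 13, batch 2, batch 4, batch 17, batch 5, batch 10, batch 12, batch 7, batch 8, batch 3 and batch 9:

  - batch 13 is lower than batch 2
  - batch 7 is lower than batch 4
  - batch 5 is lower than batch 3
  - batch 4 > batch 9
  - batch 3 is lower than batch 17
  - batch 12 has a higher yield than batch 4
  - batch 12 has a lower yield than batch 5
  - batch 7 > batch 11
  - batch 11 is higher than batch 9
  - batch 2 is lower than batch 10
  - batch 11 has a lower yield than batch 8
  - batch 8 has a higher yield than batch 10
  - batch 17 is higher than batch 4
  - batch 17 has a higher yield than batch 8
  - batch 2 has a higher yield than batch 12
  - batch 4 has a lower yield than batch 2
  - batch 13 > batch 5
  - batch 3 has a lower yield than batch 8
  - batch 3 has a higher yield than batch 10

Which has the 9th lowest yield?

batch 10

Chaining the given pairs: batch 9 < batch 11 < batch 7 < batch 4 < batch 12 < batch 5 < batch 13 < batch 2 < batch 10 < batch 3 < batch 8 < batch 17.
Counting 9 from the smallest end gives batch 10.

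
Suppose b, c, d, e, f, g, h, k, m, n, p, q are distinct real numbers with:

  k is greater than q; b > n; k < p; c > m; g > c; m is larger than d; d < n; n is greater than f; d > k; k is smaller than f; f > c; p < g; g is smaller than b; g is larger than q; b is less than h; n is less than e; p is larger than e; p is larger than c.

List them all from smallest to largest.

q < k < d < m < c < f < n < e < p < g < b < h

Nothing is placed below q, so it is least; from there q < k; k < d; d < m; m < c; c < f; f < n; n < e; e < p; p < g; g < b; b < h, each given directly.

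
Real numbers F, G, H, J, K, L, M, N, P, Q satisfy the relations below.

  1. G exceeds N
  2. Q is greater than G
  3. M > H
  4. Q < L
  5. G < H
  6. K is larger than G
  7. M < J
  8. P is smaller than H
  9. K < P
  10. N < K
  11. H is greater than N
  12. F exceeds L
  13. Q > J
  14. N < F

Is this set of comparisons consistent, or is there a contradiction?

Every relation is compatible with N < G < K < P < H < M < J < Q < L < F; the set is consistent.

consistent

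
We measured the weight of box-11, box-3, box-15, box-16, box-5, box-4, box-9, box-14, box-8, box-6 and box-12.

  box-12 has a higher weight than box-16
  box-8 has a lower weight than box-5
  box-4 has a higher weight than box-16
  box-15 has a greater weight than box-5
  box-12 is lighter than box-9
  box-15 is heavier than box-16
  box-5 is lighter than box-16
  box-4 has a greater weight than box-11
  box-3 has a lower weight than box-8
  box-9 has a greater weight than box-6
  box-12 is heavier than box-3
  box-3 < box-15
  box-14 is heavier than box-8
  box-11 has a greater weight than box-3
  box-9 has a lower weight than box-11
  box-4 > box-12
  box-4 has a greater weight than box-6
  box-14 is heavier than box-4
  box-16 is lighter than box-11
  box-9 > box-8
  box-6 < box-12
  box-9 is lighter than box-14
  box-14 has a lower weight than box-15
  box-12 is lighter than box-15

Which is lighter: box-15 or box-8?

box-8 < box-5 and box-5 < box-16 give box-8 < box-16.
Then box-16 < box-12 extends the chain to box-12.
Then box-12 < box-9 extends the chain to box-9.
Then box-9 < box-11 extends the chain to box-11.
Then box-11 < box-4 extends the chain to box-4.
With box-4 < box-14: box-8 < box-5 < box-16 < box-12 < box-9 < box-11 < box-4 < box-14.
With box-14 < box-15: box-8 < box-5 < box-16 < box-12 < box-9 < box-11 < box-4 < box-14 < box-15.
So box-8 < box-15; box-8 is the lighter of the two.

box-8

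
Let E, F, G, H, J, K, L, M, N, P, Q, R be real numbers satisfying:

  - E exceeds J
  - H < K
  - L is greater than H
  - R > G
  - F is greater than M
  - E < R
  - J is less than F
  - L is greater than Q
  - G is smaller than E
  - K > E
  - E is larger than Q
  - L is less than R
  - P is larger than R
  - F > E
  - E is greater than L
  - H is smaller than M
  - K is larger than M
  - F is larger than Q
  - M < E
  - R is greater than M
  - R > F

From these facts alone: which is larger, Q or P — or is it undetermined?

Following the relations from Q: Q < L < E < R < P.
So P is larger.

P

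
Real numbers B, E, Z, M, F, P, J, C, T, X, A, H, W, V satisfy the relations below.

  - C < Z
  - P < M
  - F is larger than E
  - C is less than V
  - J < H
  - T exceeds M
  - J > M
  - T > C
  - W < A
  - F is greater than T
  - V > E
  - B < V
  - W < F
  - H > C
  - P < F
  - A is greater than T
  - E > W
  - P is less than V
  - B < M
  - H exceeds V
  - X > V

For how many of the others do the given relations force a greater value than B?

The elements the relations force above B are M, V, J, T, A, H, F, X — no chain reaches any other.
That is 8.

8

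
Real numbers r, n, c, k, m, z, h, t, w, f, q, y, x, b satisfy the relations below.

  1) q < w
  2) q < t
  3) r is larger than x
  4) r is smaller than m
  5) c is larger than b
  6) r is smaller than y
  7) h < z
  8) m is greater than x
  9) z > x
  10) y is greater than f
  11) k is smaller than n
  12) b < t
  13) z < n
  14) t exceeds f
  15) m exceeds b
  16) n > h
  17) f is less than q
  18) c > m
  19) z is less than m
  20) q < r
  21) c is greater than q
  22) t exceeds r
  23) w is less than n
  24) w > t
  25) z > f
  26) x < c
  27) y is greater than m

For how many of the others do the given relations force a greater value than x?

The elements the relations force above x are z, r, t, m, c, w, n, y — no chain reaches any other.
That is 8.

8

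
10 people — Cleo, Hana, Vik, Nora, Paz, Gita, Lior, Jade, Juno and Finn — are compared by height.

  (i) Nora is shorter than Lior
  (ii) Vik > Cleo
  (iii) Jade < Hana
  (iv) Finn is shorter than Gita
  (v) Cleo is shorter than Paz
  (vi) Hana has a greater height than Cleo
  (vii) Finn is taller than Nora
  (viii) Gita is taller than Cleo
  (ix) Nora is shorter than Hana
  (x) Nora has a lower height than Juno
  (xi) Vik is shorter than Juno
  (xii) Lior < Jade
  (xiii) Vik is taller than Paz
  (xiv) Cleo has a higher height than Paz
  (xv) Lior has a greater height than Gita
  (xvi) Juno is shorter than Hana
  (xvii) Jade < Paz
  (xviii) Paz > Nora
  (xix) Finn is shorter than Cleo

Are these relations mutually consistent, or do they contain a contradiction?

inconsistent

Chaining the given relations yields Cleo < Gita < Lior < Jade < Paz, so Cleo < Paz. But one relation states Paz < Cleo. These cannot both hold.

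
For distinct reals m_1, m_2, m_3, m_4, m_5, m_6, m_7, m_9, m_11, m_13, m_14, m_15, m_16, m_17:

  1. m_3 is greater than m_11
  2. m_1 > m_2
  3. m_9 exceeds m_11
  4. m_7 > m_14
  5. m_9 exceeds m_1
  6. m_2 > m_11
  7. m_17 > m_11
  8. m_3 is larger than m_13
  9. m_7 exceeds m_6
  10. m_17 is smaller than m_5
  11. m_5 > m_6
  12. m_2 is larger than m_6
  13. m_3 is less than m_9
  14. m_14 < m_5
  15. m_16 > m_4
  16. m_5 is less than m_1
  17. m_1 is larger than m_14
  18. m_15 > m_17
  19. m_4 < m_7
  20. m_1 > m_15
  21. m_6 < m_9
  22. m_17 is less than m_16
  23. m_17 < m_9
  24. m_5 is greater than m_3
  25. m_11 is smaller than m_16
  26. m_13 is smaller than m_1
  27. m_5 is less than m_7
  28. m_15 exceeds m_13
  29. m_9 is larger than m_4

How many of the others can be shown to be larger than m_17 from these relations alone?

6

Directly above m_17: m_5, m_15, m_16, m_9.
One step further: m_1, m_7 (6 so far).
Nothing else is reachable above m_17; 6 in all.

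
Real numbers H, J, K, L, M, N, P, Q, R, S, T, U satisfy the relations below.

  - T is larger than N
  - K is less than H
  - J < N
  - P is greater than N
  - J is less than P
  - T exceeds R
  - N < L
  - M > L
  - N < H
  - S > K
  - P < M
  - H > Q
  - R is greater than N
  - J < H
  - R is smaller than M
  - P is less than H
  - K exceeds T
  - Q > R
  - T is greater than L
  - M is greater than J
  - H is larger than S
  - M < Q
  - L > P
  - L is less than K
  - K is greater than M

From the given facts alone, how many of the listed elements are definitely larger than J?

From J the given relations immediately reach N, P, M, H.
From those, R, L, Q, T, K — 9 in total.
From those, S — 10 in total.
Nothing else is reachable above J; 10 in all.

10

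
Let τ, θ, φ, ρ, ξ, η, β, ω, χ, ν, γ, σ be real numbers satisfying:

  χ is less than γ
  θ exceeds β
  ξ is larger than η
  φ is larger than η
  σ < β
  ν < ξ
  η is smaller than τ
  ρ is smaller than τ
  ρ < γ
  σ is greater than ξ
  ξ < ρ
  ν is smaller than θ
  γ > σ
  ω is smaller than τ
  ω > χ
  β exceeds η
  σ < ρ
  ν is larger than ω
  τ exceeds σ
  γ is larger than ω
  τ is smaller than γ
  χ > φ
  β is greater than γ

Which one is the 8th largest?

Piecing the relations together gives one ordering: η < φ < χ < ω < ν < ξ < σ < ρ < τ < γ < β < θ.
Counting 8 from the largest end gives ν.

ν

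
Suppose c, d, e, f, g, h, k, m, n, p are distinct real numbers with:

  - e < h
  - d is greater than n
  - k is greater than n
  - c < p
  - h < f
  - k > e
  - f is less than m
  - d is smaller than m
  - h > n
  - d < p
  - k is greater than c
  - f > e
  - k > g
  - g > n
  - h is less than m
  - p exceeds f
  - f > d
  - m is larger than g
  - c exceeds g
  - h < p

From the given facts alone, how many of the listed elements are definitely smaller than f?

4

Directly below f: e, d, h.
One step further: n (4 so far).
Nothing else is reachable below f; 4 in all.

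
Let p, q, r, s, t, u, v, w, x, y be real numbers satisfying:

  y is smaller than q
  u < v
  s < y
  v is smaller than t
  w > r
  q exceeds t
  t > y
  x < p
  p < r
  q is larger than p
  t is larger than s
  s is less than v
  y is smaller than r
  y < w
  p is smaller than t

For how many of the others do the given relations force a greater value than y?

4

From y the given relations immediately reach t, q, r, w.
No other element is forced above y by the given relations, so the count is 4.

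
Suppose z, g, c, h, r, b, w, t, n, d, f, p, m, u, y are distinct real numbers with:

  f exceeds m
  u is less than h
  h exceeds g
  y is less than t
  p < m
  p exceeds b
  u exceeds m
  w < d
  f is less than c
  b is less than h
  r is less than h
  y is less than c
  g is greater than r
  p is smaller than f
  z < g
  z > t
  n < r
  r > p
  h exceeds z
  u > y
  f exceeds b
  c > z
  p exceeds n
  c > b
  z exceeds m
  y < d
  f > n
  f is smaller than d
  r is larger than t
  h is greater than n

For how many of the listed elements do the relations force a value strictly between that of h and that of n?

6

The relations place n below h. An element lies strictly between them when it is forced above n and also forced below h.
Above n: {p, m, f, z, c, r, u, g, d}. Below h: {y, b, p, m, t, z, r, u, g}.
Intersection: {p, m, z, r, u, g} — 6.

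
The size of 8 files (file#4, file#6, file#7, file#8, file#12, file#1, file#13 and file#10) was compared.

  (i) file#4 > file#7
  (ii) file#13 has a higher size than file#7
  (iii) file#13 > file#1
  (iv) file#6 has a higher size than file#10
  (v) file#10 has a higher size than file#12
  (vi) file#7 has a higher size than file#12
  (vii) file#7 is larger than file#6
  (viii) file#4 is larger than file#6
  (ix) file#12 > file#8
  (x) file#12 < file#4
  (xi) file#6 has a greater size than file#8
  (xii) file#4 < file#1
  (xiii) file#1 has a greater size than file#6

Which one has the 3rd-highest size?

Chaining the given pairs: file#8 < file#12 < file#10 < file#6 < file#7 < file#4 < file#1 < file#13.
Counting 3 from the largest end gives file#4.

file#4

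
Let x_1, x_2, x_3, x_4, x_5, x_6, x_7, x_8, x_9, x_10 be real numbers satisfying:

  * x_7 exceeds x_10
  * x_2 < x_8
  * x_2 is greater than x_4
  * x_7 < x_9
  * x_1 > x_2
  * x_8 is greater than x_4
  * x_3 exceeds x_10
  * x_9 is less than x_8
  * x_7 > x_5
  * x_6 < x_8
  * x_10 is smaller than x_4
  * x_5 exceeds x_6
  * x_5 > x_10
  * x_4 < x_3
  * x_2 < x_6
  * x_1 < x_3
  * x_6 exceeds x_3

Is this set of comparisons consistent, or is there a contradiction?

consistent

Every relation is compatible with x_10 < x_4 < x_2 < x_1 < x_3 < x_6 < x_5 < x_7 < x_9 < x_8; the set is consistent.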